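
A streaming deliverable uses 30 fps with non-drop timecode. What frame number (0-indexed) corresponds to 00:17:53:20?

frame 32210

Total seconds to the label: (0 × 3600 + 17 × 60 + 53) = 1073.
Frame index = 1073 × 30 + 20 = 32210.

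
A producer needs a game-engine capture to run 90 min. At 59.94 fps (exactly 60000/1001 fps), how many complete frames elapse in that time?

323676 frames

90 min = 5400 s.
Frames = 5400 × 60000/1001 = 324000000/1001 ≈ 323676.3237.
Complete frames: 323676.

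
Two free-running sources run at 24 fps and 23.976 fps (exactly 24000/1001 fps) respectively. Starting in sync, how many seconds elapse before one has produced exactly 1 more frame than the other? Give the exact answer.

1001/24 seconds

The gap grows by |24000/1001 − 24| = 24/1001 frames per second.
Time for a 1-frame gap: 1 ÷ (24/1001) = 1001/24 s.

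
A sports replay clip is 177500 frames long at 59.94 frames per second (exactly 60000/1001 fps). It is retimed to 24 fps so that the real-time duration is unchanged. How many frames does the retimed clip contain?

71071 frames

Target frames = source frames × (target rate / source rate) = 177500 × (24)/(60000/1001) = 177500 × 1001/2500 = 71071.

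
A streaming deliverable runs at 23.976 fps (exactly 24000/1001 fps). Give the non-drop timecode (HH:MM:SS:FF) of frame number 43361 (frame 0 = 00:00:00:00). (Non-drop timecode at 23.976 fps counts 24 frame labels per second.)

43361 ÷ 24 = 1806 full seconds, remainder 17 frames.
1806 s = 0 h 30 min 6 s.
Timecode: 00:30:06:17.

00:30:06:17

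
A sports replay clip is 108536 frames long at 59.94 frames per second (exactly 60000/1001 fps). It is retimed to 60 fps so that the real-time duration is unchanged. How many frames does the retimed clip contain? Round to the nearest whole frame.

Frames at target rate = 108536 × (60) / (60000/1001) = 13580567/125 ≈ 108644.536.
Nearest whole frame: 108645.

108645 frames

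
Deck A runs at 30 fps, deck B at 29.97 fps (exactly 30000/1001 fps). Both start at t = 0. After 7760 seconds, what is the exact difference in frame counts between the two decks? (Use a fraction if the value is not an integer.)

232800/1001 frames

A emits 30 × 7760 = 232800 frames; B emits 30000/1001 × 7760 = 232800000/1001.
Difference = 232800/1001 frames (≈ 232.5674); B is behind A.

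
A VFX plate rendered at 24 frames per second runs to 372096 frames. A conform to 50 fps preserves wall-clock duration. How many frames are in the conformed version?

Target frames = source frames × (target rate / source rate) = 372096 × (50)/(24) = 372096 × 25/12 = 775200.

775200 frames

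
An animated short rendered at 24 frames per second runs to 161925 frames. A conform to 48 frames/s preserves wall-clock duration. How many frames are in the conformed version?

323850 frames

Target frames = source frames × (target rate / source rate) = 161925 × (48)/(24) = 161925 × 2 = 323850.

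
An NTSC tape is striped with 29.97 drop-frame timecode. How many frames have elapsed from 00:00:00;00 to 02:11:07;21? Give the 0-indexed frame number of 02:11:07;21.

Complete 10-minute blocks: 13, each 17982 frames → 233766.
Remaining 1 whole minute in the current block: 1800 + 0 × 1798 = 1800 frames.
Within the current minute: 7 × 30 + 21 − 2 = 229 (labels ;00/;01 skipped at this minute). Total = 233766 + 1800 + 229 = 235795.

235795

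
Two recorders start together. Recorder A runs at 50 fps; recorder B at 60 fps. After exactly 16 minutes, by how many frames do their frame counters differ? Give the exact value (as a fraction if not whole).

9600 frames

16 min = 960 s.
A emits 50 × 960 = 48000 frames; B emits 60 × 960 = 57600.
Difference = 9600 frames; B is ahead of A.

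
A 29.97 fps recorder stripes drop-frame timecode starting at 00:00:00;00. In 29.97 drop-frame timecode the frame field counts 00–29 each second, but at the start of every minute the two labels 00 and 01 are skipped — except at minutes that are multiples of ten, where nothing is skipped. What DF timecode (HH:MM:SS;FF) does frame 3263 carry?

00:01:48;25

Ten DF minutes hold 17982 frames, so frame 3263 lies in block 0 (frames 0–17981) with 3263 frames into that block.
The block's first minute is 1800 frames and the rest 1798 each; 3263 frames reaches minute 1, so 0 × 18 + 1 × 2 = 2 labels have been skipped so far.
Adding those back, label number 3263 + 2 = 3265 at 30 labels/s is 108 s + 25 f = 0 h 1 min 48 s frame 25, i.e. 00:01:48;25.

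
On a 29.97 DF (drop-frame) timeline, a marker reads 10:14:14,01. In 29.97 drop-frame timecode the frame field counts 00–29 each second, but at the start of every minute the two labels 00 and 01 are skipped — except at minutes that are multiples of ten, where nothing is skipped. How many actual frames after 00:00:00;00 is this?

1104515

As if non-drop at 30 labels/s: (10 × 3600 + 14 × 60 + 14) × 30 + 1 = 1105621.
Minute boundaries passed: 614; those not divisible by 10: 614 − 61 = 553; dropped labels = 2 × 553 = 1106.
Actual frame index = 1105621 − 1106 = 1104515.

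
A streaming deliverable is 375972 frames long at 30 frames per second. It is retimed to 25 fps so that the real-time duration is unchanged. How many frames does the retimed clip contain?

Target frames = source frames × (target rate / source rate) = 375972 × (25)/(30) = 375972 × 5/6 = 313310.

313310 frames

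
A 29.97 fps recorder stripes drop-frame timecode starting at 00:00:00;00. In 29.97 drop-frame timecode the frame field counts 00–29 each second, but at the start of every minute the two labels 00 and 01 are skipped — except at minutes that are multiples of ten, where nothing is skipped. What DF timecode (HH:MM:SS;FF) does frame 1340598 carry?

Ten DF minutes hold 17982 frames, so frame 1340598 lies in block 74 (frames 1330668–1348649) with 9930 frames into that block.
The block's first minute is 1800 frames and the rest 1798 each; 9930 frames reaches minute 5, so 74 × 18 + 5 × 2 = 1342 labels have been skipped so far.
Adding those back, label number 1340598 + 1342 = 1341940 at 30 labels/s is 44731 s + 10 f = 12 h 25 min 31 s frame 10, i.e. 12:25:31;10.

12:25:31;10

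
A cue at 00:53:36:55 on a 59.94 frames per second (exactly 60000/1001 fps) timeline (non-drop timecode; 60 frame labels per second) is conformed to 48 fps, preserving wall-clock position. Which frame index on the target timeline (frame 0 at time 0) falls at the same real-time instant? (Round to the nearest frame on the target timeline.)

frame 154566

Source frame index: (0×3600 + 53×60 + 36) × 60 + 55 = 193015.
Real time: 193015 / (60000/1001) = 38641603/12000 s.
Target frame: (38641603/12000) × (48) = 38641603/250 ≈ 154566.412 → 154566.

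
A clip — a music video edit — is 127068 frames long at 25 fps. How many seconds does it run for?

5082.72 seconds

Running time = 127068 / (25) = 5082.72 s.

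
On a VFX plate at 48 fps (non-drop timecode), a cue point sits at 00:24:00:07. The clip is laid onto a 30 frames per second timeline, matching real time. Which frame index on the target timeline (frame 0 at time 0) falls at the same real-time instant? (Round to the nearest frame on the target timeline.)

Source frame index: (0×3600 + 24×60 + 0) × 48 + 7 = 69127.
Real time: 69127 / (48) = 69127/48 s.
Target frame: (69127/48) × (30) = 345635/8 ≈ 43204.375 → 43204.

frame 43204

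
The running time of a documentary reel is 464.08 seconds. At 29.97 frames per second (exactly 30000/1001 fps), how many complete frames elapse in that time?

Frames = 464.08 × 30000/1001 = 13922400/1001 ≈ 13908.4915.
Complete frames: 13908.

13908 frames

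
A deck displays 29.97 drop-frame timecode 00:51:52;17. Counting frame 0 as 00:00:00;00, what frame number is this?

Complete 10-minute blocks: 5, each 17982 frames → 89910.
Remaining 1 whole minute in the current block: 1800 + 0 × 1798 = 1800 frames.
Within the current minute: 52 × 30 + 17 − 2 = 1575 (labels ;00/;01 skipped at this minute). Total = 89910 + 1800 + 1575 = 93285.

93285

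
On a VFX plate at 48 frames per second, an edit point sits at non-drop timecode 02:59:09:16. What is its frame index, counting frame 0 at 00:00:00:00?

515968

Total seconds to the label: (2 × 3600 + 59 × 60 + 9) = 10749.
Frame index = 10749 × 48 + 16 = 515968.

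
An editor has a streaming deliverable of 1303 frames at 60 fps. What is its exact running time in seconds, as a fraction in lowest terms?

1303/60 seconds

Running time = 1303 ÷ (60) = 1303 × 1/60 = 1303/60 s.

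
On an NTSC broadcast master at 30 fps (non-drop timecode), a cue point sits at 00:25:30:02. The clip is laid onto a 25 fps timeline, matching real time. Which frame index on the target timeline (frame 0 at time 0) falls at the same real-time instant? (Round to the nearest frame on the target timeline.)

Source frame index: (0×3600 + 25×60 + 30) × 30 + 2 = 45902.
Real time: 45902 / (30) = 22951/15 s.
Target frame: (22951/15) × (25) = 114755/3 ≈ 38251.667 → 38252.

frame 38252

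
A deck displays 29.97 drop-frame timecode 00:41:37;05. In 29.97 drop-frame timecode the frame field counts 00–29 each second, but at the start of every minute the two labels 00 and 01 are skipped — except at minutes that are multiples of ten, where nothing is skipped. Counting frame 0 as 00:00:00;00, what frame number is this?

74841

As if non-drop at 30 labels/s: (0 × 3600 + 41 × 60 + 37) × 30 + 5 = 74915.
Minute boundaries passed: 41; those not divisible by 10: 41 − 4 = 37; dropped labels = 2 × 37 = 74.
Actual frame index = 74915 − 74 = 74841.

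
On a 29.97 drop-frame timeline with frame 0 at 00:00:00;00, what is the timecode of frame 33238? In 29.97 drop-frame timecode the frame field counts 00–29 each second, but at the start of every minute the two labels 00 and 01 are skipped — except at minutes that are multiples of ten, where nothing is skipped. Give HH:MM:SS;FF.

Ten DF minutes hold 17982 frames, so frame 33238 lies in block 1 (frames 17982–35963) with 15256 frames into that block.
The block's first minute is 1800 frames and the rest 1798 each; 15256 frames reaches minute 8, so 1 × 18 + 8 × 2 = 34 labels have been skipped so far.
Adding those back, label number 33238 + 34 = 33272 at 30 labels/s is 1109 s + 2 f = 0 h 18 min 29 s frame 2, i.e. 00:18:29;02.

00:18:29;02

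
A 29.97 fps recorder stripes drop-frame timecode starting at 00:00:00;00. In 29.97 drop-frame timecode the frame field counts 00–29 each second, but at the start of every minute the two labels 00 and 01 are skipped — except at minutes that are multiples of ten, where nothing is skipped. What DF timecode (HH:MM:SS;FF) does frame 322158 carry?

Each 10-minute DF block holds 10 × 60 × 30 − 9 × 2 = 17982 frames. 322158 ÷ 17982 → 17 full blocks, remainder 16464.
Within the partial block the first minute is 1800 frames and each further minute 1798, so 9 further minute boundaries passed. Total skipped labels = 18 × 17 + 2 × 9 = 324.
Non-drop label index = 322158 + 324 = 322482; at 30 labels/s that is 02:59:09:12, i.e. DF 02:59:09;12.

02:59:09;12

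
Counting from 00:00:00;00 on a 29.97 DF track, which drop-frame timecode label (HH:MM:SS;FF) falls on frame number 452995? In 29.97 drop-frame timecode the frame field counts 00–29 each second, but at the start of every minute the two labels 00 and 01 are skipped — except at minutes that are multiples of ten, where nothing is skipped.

04:11:54;27

Each 10-minute DF block holds 10 × 60 × 30 − 9 × 2 = 17982 frames. 452995 ÷ 17982 → 25 full blocks, remainder 3445.
Within the partial block the first minute is 1800 frames and each further minute 1798, so 1 further minute boundary passed. Total skipped labels = 18 × 25 + 2 × 1 = 452.
Non-drop label index = 452995 + 452 = 453447; at 30 labels/s that is 04:11:54:27, i.e. DF 04:11:54;27.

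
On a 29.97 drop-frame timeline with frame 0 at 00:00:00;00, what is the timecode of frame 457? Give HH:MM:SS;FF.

00:00:15;07

Each 10-minute DF block holds 10 × 60 × 30 − 9 × 2 = 17982 frames. 457 ÷ 17982 → 0 full blocks, remainder 457.
Within the partial block the first minute is 1800 frames and each further minute 1798, so 0 further minute boundaries passed. Total skipped labels = 18 × 0 + 2 × 0 = 0.
Non-drop label index = 457 + 0 = 457; at 30 labels/s that is 00:00:15:07, i.e. DF 00:00:15;07.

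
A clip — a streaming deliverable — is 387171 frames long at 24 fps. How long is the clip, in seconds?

16132.125 seconds

Running time = 387171 / (24) = 16132.125 s.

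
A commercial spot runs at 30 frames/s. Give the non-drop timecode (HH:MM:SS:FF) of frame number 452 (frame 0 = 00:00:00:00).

00:00:15:02

452 ÷ 30 = 15 full seconds, remainder 2 frames.
15 s = 0 h 0 min 15 s.
Timecode: 00:00:15:02.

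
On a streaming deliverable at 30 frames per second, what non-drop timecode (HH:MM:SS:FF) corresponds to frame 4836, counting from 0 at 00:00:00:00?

00:02:41:06

4836 ÷ 30 = 161 full seconds, remainder 6 frames.
161 s = 0 h 2 min 41 s.
Timecode: 00:02:41:06.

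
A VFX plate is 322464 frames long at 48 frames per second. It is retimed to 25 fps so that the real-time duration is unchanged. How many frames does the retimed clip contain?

167950 frames

Target frames = source frames × (target rate / source rate) = 322464 × (25)/(48) = 322464 × 25/48 = 167950.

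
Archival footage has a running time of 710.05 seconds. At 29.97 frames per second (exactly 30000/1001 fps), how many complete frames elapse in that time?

21280 frames

Frames = 710.05 × 30000/1001 = 1936500/91 ≈ 21280.2198.
Complete frames: 21280.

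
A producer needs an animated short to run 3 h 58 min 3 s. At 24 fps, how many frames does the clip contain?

342792 frames

3 h 58 min 3 s = 14283 s.
Frames = 14283 × 24 = 342792.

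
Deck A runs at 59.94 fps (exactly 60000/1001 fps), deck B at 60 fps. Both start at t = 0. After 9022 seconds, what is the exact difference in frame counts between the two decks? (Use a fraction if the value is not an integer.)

41640/77 frames

A emits 60000/1001 × 9022 = 41640000/77 frames; B emits 60 × 9022 = 541320.
Difference = 41640/77 frames (≈ 540.7792); B is ahead of A.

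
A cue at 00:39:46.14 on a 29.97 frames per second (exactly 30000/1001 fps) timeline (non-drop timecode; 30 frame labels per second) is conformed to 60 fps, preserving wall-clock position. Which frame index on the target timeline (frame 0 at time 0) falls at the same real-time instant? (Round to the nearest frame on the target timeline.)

Source frame index: (0×3600 + 39×60 + 46) × 30 + 14 = 71594.
Real time: 71594 / (30000/1001) = 35832797/15000 s.
Target frame: (35832797/15000) × (60) = 35832797/250 ≈ 143331.188 → 143331.

frame 143331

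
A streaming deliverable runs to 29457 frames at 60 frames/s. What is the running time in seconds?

Running time = 29457 / (60) = 490.95 s.

490.95 seconds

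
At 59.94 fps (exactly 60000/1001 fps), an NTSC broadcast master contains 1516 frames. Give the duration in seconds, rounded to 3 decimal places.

Running time = 1516 × 1001/60000 = 379379/15000 s ≈ 25.292 s.

25.292 seconds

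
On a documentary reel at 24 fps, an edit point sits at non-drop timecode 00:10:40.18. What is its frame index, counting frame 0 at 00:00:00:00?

Total seconds to the label: (0 × 3600 + 10 × 60 + 40) = 640.
Frame index = 640 × 24 + 18 = 15378.

15378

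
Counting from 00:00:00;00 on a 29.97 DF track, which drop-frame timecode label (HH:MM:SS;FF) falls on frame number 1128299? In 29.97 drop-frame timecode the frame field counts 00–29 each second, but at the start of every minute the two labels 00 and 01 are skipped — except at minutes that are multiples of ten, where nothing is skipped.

Each 10-minute DF block holds 10 × 60 × 30 − 9 × 2 = 17982 frames. 1128299 ÷ 17982 → 62 full blocks, remainder 13415.
Within the partial block the first minute is 1800 frames and each further minute 1798, so 7 further minute boundaries passed. Total skipped labels = 18 × 62 + 2 × 7 = 1130.
Non-drop label index = 1128299 + 1130 = 1129429; at 30 labels/s that is 10:27:27:19, i.e. DF 10:27:27;19.

10:27:27;19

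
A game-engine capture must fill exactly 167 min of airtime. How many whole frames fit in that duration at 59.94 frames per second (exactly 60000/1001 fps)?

167 min = 10020 s.
Frames = 10020 × 60000/1001 = 601200000/1001 ≈ 600599.4006.
Complete frames: 600599.

600599 frames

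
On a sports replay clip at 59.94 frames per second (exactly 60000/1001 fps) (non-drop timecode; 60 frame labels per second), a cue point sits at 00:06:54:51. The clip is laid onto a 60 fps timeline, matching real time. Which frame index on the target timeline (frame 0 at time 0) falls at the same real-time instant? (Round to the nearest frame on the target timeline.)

frame 24916

Source frame index: (0×3600 + 6×60 + 54) × 60 + 51 = 24891.
Real time: 24891 / (60000/1001) = 8305297/20000 s.
Target frame: (8305297/20000) × (60) = 24915891/1000 ≈ 24915.891 → 24916.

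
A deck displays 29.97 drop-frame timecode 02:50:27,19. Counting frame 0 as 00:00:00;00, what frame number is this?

306523

Complete 10-minute blocks: 17, each 17982 frames → 305694.
Remaining 0 whole minutes in the current block: 0 frames.
Within the current minute: 27 × 30 + 19 = 829. Total = 305694 + 0 + 829 = 306523.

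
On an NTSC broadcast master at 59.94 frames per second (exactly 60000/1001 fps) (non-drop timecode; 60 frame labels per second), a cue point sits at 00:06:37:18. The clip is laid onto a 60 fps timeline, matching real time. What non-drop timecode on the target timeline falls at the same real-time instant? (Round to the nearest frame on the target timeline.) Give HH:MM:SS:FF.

Source frame index: (0×3600 + 6×60 + 37) × 60 + 18 = 23838.
Real time: 23838 / (60000/1001) = 3976973/10000 s.
Target frame: (3976973/10000) × (60) = 11930919/500 ≈ 23861.838 → 23862.
At 60 labels/s: frame 23862 → 00:06:37:42.

00:06:37:42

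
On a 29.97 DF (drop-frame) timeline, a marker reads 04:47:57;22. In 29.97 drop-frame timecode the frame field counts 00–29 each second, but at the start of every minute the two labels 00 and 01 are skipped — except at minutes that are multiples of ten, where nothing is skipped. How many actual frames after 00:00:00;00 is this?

As if non-drop at 30 labels/s: (4 × 3600 + 47 × 60 + 57) × 30 + 22 = 518332.
Minute boundaries passed: 287; those not divisible by 10: 287 − 28 = 259; dropped labels = 2 × 259 = 518.
Actual frame index = 518332 − 518 = 517814.

517814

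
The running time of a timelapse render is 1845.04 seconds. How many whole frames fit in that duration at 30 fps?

55351 frames

Frames = 1845.04 × 30 = 276756/5 ≈ 55351.2000.
Complete frames: 55351.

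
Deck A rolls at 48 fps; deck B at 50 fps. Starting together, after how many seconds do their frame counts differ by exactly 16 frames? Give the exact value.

The gap grows by |50 − 48| = 2 frames per second.
Time for a 16-frame gap: 16 ÷ (2) = 8 s.

8 seconds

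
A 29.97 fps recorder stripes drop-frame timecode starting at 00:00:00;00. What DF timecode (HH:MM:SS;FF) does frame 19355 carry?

Each 10-minute DF block holds 10 × 60 × 30 − 9 × 2 = 17982 frames. 19355 ÷ 17982 → 1 full block, remainder 1373.
Within the partial block the first minute is 1800 frames and each further minute 1798, so 0 further minute boundaries passed. Total skipped labels = 18 × 1 + 2 × 0 = 18.
Non-drop label index = 19355 + 18 = 19373; at 30 labels/s that is 00:10:45:23, i.e. DF 00:10:45;23.

00:10:45;23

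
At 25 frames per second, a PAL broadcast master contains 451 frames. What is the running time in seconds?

Running time = 451 / (25) = 18.04 s.

18.04 seconds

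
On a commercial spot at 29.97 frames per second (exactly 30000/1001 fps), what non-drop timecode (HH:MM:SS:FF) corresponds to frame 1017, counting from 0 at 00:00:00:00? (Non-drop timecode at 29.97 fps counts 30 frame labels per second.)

1017 ÷ 30 = 33 full seconds, remainder 27 frames.
33 s = 0 h 0 min 33 s.
Timecode: 00:00:33:27.

00:00:33:27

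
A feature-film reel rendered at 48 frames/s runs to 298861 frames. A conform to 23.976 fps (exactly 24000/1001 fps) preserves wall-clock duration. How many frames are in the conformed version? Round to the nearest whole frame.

149281 frames

Frames at target rate = 298861 × (24000/1001) / (48) = 149430500/1001 ≈ 149281.219.
Nearest whole frame: 149281.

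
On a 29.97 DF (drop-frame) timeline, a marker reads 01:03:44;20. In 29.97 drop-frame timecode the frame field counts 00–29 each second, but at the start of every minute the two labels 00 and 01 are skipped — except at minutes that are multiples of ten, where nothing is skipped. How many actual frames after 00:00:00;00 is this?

Complete 10-minute blocks: 6, each 17982 frames → 107892.
Remaining 3 whole minutes in the current block: 1800 + 2 × 1798 = 5396 frames.
Within the current minute: 44 × 30 + 20 − 2 = 1338 (labels ;00/;01 skipped at this minute). Total = 107892 + 5396 + 1338 = 114626.

114626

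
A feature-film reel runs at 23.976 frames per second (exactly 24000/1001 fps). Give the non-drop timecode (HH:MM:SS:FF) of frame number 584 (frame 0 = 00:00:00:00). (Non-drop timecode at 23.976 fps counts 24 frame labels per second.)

584 ÷ 24 = 24 full seconds, remainder 8 frames.
24 s = 0 h 0 min 24 s.
Timecode: 00:00:24:08.

00:00:24:08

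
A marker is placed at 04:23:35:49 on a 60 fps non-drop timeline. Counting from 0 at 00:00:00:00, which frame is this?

Total seconds to the label: (4 × 3600 + 23 × 60 + 35) = 15815.
Frame index = 15815 × 60 + 49 = 948949.

frame 948949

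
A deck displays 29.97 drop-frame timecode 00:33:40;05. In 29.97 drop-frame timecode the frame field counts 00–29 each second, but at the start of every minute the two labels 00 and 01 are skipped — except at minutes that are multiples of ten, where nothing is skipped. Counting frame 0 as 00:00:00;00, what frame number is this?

60545

As if non-drop at 30 labels/s: (0 × 3600 + 33 × 60 + 40) × 30 + 5 = 60605.
Minute boundaries passed: 33; those not divisible by 10: 33 − 3 = 30; dropped labels = 2 × 30 = 60.
Actual frame index = 60605 − 60 = 60545.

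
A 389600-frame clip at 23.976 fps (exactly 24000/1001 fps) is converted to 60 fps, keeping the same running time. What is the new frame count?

Target frames = source frames × (target rate / source rate) = 389600 × (60)/(24000/1001) = 389600 × 1001/400 = 974974.

974974 frames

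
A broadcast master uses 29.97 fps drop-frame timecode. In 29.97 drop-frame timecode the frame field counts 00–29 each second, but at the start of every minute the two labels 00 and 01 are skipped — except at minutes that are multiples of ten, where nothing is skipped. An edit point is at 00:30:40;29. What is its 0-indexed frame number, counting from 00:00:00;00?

Complete 10-minute blocks: 3, each 17982 frames → 53946.
Remaining 0 whole minutes in the current block: 0 frames.
Within the current minute: 40 × 30 + 29 = 1229. Total = 53946 + 0 + 1229 = 55175.

55175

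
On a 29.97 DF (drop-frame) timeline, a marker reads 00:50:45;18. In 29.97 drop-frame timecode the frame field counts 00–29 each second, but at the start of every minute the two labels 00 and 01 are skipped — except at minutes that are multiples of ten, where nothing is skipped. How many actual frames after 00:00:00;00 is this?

91278

Complete 10-minute blocks: 5, each 17982 frames → 89910.
Remaining 0 whole minutes in the current block: 0 frames.
Within the current minute: 45 × 30 + 18 = 1368. Total = 89910 + 0 + 1368 = 91278.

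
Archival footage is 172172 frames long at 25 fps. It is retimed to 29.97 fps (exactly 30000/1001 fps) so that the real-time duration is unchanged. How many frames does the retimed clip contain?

Target frames = source frames × (target rate / source rate) = 172172 × (30000/1001)/(25) = 172172 × 1200/1001 = 206400.

206400 frames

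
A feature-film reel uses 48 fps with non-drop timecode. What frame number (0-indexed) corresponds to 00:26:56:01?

77569

Total seconds to the label: (0 × 3600 + 26 × 60 + 56) = 1616.
Frame index = 1616 × 48 + 1 = 77569.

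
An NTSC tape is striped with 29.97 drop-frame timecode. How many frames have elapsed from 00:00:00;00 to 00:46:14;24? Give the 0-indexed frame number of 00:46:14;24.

As if non-drop at 30 labels/s: (0 × 3600 + 46 × 60 + 14) × 30 + 24 = 83244.
Minute boundaries passed: 46; those not divisible by 10: 46 − 4 = 42; dropped labels = 2 × 42 = 84.
Actual frame index = 83244 − 84 = 83160.

83160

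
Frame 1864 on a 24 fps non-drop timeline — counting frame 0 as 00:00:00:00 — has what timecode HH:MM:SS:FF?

1864 ÷ 24 = 77 full seconds, remainder 16 frames.
77 s = 0 h 1 min 17 s.
Timecode: 00:01:17:16.

00:01:17:16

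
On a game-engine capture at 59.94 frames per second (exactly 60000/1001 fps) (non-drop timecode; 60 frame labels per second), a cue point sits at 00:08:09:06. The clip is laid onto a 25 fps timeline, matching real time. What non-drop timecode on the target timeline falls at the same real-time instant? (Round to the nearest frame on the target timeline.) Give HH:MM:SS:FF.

Source frame index: (0×3600 + 8×60 + 9) × 60 + 6 = 29346.
Real time: 29346 / (60000/1001) = 4895891/10000 s.
Target frame: (4895891/10000) × (25) = 4895891/400 ≈ 12239.728 → 12240.
At 25 labels/s: frame 12240 → 00:08:09:15.

00:08:09:15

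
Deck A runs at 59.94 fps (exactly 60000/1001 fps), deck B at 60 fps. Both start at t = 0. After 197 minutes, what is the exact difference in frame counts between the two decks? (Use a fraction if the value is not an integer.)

709200/1001 frames

197 min = 11820 s.
A emits 60000/1001 × 11820 = 709200000/1001 frames; B emits 60 × 11820 = 709200.
Difference = 709200/1001 frames (≈ 708.4915); B is ahead of A.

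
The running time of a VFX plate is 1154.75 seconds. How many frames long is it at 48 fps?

Frames = 1154.75 × 48 = 55428.

55428 frames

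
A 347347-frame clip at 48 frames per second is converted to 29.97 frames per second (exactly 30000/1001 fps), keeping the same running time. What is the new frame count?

Target frames = source frames × (target rate / source rate) = 347347 × (30000/1001)/(48) = 347347 × 625/1001 = 216875.

216875 frames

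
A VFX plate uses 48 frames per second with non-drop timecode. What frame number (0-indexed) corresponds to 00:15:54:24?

45816

Total seconds to the label: (0 × 3600 + 15 × 60 + 54) = 954.
Frame index = 954 × 48 + 24 = 45816.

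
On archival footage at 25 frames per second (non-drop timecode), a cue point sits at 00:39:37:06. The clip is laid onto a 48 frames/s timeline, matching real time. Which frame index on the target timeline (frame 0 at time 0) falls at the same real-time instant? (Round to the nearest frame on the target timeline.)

Source frame index: (0×3600 + 39×60 + 37) × 25 + 6 = 59431.
Real time: 59431 / (25) = 59431/25 s.
Target frame: (59431/25) × (48) = 2852688/25 ≈ 114107.520 → 114108.

frame 114108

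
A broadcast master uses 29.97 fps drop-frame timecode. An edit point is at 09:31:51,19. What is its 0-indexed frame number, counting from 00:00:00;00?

As if non-drop at 30 labels/s: (9 × 3600 + 31 × 60 + 51) × 30 + 19 = 1029349.
Minute boundaries passed: 571; those not divisible by 10: 571 − 57 = 514; dropped labels = 2 × 514 = 1028.
Actual frame index = 1029349 − 1028 = 1028321.

1028321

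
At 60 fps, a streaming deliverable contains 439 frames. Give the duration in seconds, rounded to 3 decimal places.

Running time = 439 × 1/60 = 439/60 s ≈ 7.317 s.

7.317 seconds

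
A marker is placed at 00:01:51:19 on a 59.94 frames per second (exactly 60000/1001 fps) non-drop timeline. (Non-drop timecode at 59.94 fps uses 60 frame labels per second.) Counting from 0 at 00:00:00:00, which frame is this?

6679

Total seconds to the label: (0 × 3600 + 1 × 60 + 51) = 111.
Frame index = 111 × 60 + 19 = 6679.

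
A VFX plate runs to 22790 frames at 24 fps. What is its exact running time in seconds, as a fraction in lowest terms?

11395/12 seconds

Running time = 22790 ÷ (24) = 22790 × 1/24 = 11395/12 s.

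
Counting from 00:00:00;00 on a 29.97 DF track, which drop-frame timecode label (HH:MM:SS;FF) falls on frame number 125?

Ten DF minutes hold 17982 frames, so frame 125 lies in block 0 (frames 0–17981) with 125 frames into that block.
The block's first minute is 1800 frames and the rest 1798 each; 125 frames reaches minute 0, so 0 × 18 + 0 × 2 = 0 labels have been skipped so far.
Adding those back, label number 125 + 0 = 125 at 30 labels/s is 4 s + 5 f = 0 h 0 min 4 s frame 5, i.e. 00:00:04;05.

00:00:04;05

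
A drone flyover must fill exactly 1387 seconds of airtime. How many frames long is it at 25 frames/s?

Frames = 1387 × 25 = 34675.

34675 frames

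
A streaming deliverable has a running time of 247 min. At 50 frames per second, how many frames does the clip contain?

247 min = 14820 s.
Frames = 14820 × 50 = 741000.

741000 frames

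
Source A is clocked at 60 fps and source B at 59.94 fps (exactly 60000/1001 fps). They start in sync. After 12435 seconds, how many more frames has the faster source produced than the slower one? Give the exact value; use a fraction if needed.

A emits 60 × 12435 = 746100 frames; B emits 60000/1001 × 12435 = 746100000/1001.
Difference = 746100/1001 frames (≈ 745.3546); B is behind A.

746100/1001 frames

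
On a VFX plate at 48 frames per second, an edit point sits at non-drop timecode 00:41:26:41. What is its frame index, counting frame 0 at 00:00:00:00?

Total seconds to the label: (0 × 3600 + 41 × 60 + 26) = 2486.
Frame index = 2486 × 48 + 41 = 119369.

frame 119369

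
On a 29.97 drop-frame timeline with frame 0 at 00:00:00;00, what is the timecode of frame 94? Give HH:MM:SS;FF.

00:00:03;04

Ten DF minutes hold 17982 frames, so frame 94 lies in block 0 (frames 0–17981) with 94 frames into that block.
The block's first minute is 1800 frames and the rest 1798 each; 94 frames reaches minute 0, so 0 × 18 + 0 × 2 = 0 labels have been skipped so far.
Adding those back, label number 94 + 0 = 94 at 30 labels/s is 3 s + 4 f = 0 h 0 min 3 s frame 4, i.e. 00:00:03;04.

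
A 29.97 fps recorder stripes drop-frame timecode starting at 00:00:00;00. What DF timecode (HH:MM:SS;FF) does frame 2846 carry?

00:01:34;28

Each 10-minute DF block holds 10 × 60 × 30 − 9 × 2 = 17982 frames. 2846 ÷ 17982 → 0 full blocks, remainder 2846.
Within the partial block the first minute is 1800 frames and each further minute 1798, so 1 further minute boundary passed. Total skipped labels = 18 × 0 + 2 × 1 = 2.
Non-drop label index = 2846 + 2 = 2848; at 30 labels/s that is 00:01:34:28, i.e. DF 00:01:34;28.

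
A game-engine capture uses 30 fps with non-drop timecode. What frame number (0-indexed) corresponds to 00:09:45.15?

Total seconds to the label: (0 × 3600 + 9 × 60 + 45) = 585.
Frame index = 585 × 30 + 15 = 17565.

17565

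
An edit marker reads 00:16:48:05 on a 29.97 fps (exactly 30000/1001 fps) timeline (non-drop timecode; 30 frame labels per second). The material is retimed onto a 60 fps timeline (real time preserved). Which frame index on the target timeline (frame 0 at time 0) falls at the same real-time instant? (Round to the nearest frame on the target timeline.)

Source frame index: (0×3600 + 16×60 + 48) × 30 + 5 = 30245.
Real time: 30245 / (30000/1001) = 6055049/6000 s.
Target frame: (6055049/6000) × (60) = 6055049/100 ≈ 60550.490 → 60550.

frame 60550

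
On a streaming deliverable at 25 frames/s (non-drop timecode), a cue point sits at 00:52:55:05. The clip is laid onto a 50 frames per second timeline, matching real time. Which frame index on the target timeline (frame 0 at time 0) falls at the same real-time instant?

frame 158760

Source frame index: (0×3600 + 52×60 + 55) × 25 + 5 = 79380.
Real time: 79380 / (25) = 15876/5 s.
Target frame: (15876/5) × (50) = 158760.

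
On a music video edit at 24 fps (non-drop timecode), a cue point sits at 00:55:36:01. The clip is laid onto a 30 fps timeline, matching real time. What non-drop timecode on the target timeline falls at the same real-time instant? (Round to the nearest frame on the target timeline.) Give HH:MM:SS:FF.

Source frame index: (0×3600 + 55×60 + 36) × 24 + 1 = 80065.
Real time: 80065 / (24) = 80065/24 s.
Target frame: (80065/24) × (30) = 400325/4 ≈ 100081.250 → 100081.
At 30 labels/s: frame 100081 → 00:55:36:01.

00:55:36:01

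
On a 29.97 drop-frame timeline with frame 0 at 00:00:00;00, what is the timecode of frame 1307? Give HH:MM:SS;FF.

00:00:43;17

Ten DF minutes hold 17982 frames, so frame 1307 lies in block 0 (frames 0–17981) with 1307 frames into that block.
The block's first minute is 1800 frames and the rest 1798 each; 1307 frames reaches minute 0, so 0 × 18 + 0 × 2 = 0 labels have been skipped so far.
Adding those back, label number 1307 + 0 = 1307 at 30 labels/s is 43 s + 17 f = 0 h 0 min 43 s frame 17, i.e. 00:00:43;17.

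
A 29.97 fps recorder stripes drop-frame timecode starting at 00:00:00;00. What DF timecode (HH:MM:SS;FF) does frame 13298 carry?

Ten DF minutes hold 17982 frames, so frame 13298 lies in block 0 (frames 0–17981) with 13298 frames into that block.
The block's first minute is 1800 frames and the rest 1798 each; 13298 frames reaches minute 7, so 0 × 18 + 7 × 2 = 14 labels have been skipped so far.
Adding those back, label number 13298 + 14 = 13312 at 30 labels/s is 443 s + 22 f = 0 h 7 min 23 s frame 22, i.e. 00:07:23;22.

00:07:23;22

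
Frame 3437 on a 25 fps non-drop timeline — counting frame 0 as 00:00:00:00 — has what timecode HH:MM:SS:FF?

00:02:17:12

3437 ÷ 25 = 137 full seconds, remainder 12 frames.
137 s = 0 h 2 min 17 s.
Timecode: 00:02:17:12.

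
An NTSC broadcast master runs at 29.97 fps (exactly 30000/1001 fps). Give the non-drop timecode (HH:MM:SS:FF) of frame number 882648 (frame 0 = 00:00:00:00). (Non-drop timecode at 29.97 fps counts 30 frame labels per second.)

882648 ÷ 30 = 29421 full seconds, remainder 18 frames.
29421 s = 8 h 10 min 21 s.
Timecode: 08:10:21:18.

08:10:21:18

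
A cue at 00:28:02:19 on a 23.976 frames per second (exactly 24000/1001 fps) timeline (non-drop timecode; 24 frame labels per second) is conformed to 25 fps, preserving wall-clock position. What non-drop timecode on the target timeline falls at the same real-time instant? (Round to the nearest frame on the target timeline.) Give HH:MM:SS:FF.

Source frame index: (0×3600 + 28×60 + 2) × 24 + 19 = 40387.
Real time: 40387 / (24000/1001) = 40427387/24000 s.
Target frame: (40427387/24000) × (25) = 40427387/960 ≈ 42111.861 → 42112.
At 25 labels/s: frame 42112 → 00:28:04:12.

00:28:04:12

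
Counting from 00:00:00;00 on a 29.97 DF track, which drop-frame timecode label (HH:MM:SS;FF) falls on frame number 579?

Each 10-minute DF block holds 10 × 60 × 30 − 9 × 2 = 17982 frames. 579 ÷ 17982 → 0 full blocks, remainder 579.
Within the partial block the first minute is 1800 frames and each further minute 1798, so 0 further minute boundaries passed. Total skipped labels = 18 × 0 + 2 × 0 = 0.
Non-drop label index = 579 + 0 = 579; at 30 labels/s that is 00:00:19:09, i.e. DF 00:00:19;09.

00:00:19;09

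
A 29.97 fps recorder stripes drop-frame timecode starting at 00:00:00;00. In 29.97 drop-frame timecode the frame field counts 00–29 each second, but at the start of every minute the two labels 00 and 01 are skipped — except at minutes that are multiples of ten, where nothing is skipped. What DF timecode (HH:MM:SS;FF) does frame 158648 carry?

Ten DF minutes hold 17982 frames, so frame 158648 lies in block 8 (frames 143856–161837) with 14792 frames into that block.
The block's first minute is 1800 frames and the rest 1798 each; 14792 frames reaches minute 8, so 8 × 18 + 8 × 2 = 160 labels have been skipped so far.
Adding those back, label number 158648 + 160 = 158808 at 30 labels/s is 5293 s + 18 f = 1 h 28 min 13 s frame 18, i.e. 01:28:13;18.

01:28:13;18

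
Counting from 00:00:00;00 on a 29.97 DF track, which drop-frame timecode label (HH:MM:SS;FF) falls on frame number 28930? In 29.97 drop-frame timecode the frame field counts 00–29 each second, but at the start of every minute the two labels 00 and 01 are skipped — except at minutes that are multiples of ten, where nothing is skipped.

Ten DF minutes hold 17982 frames, so frame 28930 lies in block 1 (frames 17982–35963) with 10948 frames into that block.
The block's first minute is 1800 frames and the rest 1798 each; 10948 frames reaches minute 6, so 1 × 18 + 6 × 2 = 30 labels have been skipped so far.
Adding those back, label number 28930 + 30 = 28960 at 30 labels/s is 965 s + 10 f = 0 h 16 min 5 s frame 10, i.e. 00:16:05;10.

00:16:05;10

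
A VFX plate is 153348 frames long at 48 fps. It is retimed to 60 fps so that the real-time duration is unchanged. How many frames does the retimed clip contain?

Target frames = source frames × (target rate / source rate) = 153348 × (60)/(48) = 153348 × 5/4 = 191685.

191685 frames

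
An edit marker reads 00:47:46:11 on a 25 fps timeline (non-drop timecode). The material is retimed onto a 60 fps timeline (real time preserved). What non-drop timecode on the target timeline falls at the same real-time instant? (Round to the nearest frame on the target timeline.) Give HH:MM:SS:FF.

Source frame index: (0×3600 + 47×60 + 46) × 25 + 11 = 71661.
Real time: 71661 / (25) = 71661/25 s.
Target frame: (71661/25) × (60) = 859932/5 ≈ 171986.400 → 171986.
At 60 labels/s: frame 171986 → 00:47:46:26.

00:47:46:26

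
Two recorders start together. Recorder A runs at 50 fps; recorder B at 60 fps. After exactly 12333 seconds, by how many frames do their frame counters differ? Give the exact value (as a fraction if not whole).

A emits 50 × 12333 = 616650 frames; B emits 60 × 12333 = 739980.
Difference = 123330 frames; B is ahead of A.

123330 frames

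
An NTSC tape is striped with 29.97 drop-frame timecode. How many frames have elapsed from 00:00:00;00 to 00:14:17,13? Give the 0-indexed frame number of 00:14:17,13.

25697

Complete 10-minute blocks: 1, each 17982 frames → 17982.
Remaining 4 whole minutes in the current block: 1800 + 3 × 1798 = 7194 frames.
Within the current minute: 17 × 30 + 13 − 2 = 521 (labels ;00/;01 skipped at this minute). Total = 17982 + 7194 + 521 = 25697.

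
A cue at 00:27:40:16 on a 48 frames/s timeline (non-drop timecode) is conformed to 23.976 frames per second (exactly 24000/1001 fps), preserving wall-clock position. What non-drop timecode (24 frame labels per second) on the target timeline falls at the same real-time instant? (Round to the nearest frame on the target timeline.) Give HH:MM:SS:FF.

00:27:38:16

Source frame index: (0×3600 + 27×60 + 40) × 48 + 16 = 79696.
Real time: 79696 / (48) = 4981/3 s.
Target frame: (4981/3) × (24000/1001) = 39848000/1001 ≈ 39808.192 → 39808.
At 24 labels/s: frame 39808 → 00:27:38:16.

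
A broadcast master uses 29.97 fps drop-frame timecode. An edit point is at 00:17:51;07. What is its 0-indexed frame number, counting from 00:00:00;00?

Complete 10-minute blocks: 1, each 17982 frames → 17982.
Remaining 7 whole minutes in the current block: 1800 + 6 × 1798 = 12588 frames.
Within the current minute: 51 × 30 + 7 − 2 = 1535 (labels ;00/;01 skipped at this minute). Total = 17982 + 12588 + 1535 = 32105.

32105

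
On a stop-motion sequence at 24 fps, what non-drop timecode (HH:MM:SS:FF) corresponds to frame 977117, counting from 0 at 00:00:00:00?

977117 ÷ 24 = 40713 full seconds, remainder 5 frames.
40713 s = 11 h 18 min 33 s.
Timecode: 11:18:33:05.

11:18:33:05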